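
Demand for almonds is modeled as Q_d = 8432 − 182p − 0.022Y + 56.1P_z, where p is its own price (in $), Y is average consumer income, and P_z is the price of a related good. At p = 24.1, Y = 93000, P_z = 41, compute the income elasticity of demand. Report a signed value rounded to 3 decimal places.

-0.476

At the given values, Q_d = 8432 − 182(24.1) − 0.022(93000) + 56.1(41) = 4299.9.
∂Q_d/∂Y = -0.022.
E = (-0.022) × (93000/4299.9) = -0.47582…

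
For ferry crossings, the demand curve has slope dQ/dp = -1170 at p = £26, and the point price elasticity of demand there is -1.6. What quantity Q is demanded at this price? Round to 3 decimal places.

19012.500

Ed = (dQ/dp)·(p/Q) ⇒ Q = (dQ/dp)·p/Ed = (-1170)·26/(-1.6) = 19012.5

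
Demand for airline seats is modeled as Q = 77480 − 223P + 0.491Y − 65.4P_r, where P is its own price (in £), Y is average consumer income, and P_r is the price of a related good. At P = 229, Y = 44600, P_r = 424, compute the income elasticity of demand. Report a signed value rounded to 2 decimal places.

At the given values, Q = 77480 − 223(229) + 0.491(44600) − 65.4(424) = 20582.
∂Q/∂Y = 0.491.
E = (0.491) × (44600/20582) = 1.0639…

1.06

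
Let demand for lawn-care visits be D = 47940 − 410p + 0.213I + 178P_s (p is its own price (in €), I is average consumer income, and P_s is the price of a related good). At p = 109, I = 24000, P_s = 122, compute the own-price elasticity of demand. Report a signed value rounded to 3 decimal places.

-1.486

At the given values, D = 47940 − 410(109) + 0.213(24000) + 178(122) = 30078.
∂D/∂p = −410.
E = (-410) × (109/30078) = -1.48580…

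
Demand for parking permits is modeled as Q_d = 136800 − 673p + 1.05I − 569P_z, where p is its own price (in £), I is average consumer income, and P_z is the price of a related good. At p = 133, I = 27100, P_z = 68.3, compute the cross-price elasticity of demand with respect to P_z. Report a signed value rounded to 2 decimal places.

-1.05

At the given values, Q_d = 136800 − 673(133) + 1.05(27100) − 569(68.3) = 36883.3.
∂Q_d/∂P_z = -569.
E = (-569) × (68.3/36883.3) = -1.0536…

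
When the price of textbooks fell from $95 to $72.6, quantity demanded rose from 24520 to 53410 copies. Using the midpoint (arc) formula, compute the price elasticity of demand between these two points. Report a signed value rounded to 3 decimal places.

-2.774

%ΔQ = (53410 − 24520) / [(24520 + 53410)/2] = 28890/38965 = 0.741434…
%ΔP = (72.6 − 95) / [(95 + 72.6)/2] = -22.4/83.8 = -0.267303…
Arc Ed = %ΔQ / %ΔP = (28890/38965) / (-22.4/83.8) = -2.77375…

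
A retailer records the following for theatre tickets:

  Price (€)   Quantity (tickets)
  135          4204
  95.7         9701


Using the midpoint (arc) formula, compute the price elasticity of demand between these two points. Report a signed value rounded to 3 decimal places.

-2.321

%ΔQ = (9701 − 4204) / [(4204 + 9701)/2] = 5497/6952.5 = 0.790650…
%ΔP = (95.7 − 135) / [(135 + 95.7)/2] = -39.3/115.35 = -0.340702…
Arc Ed = %ΔQ / %ΔP = (5497/6952.5) / (-39.3/115.35) = -2.32065…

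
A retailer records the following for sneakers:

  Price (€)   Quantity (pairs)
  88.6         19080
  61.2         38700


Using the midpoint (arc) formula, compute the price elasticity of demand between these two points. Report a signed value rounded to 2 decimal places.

-1.86

%ΔQ = (38700 − 19080) / [(19080 + 38700)/2] = 19620/28890 = 0.679127…
%ΔP = (61.2 − 88.6) / [(88.6 + 61.2)/2] = -27.4/74.9 = -0.365821…
Arc Ed = %ΔQ / %ΔP = (19620/28890) / (-27.4/74.9) = -1.8564…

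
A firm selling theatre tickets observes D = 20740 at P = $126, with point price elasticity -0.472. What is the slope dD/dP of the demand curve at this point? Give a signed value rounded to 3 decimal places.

-77.693

Ed = (dD/dP)·(P/D) ⇒ dD/dP = Ed·D/P = (-0.472)·20740/126 = -77.69269…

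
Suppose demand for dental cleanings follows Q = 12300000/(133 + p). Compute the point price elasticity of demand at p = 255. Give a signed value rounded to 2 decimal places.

-0.66

dQ/dp = −12300000/(133 + p)² = -81.7037. At p = 255, Q = 31701.
Ed = (dQ/dp)·(p/Q) = (-81.7037) × (255/31701) = -0.6572…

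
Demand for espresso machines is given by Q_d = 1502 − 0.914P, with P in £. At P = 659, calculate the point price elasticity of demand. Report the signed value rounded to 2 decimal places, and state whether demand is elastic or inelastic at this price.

dQ_d/dP = −0.914. At P = 659, Q_d = 1502 − 0.914(659) = 899.674.
Ed = (dQ_d/dP)·(P/Q_d) = −0.914 × (659/899.674) = -0.6694…
|Ed| = 0.67 < 1, so demand is inelastic.

-0.67; inelastic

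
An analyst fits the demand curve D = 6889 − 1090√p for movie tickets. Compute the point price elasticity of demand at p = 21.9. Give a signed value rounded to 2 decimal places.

dD/dp = −1090/(2√p) = -116.459. At p = 21.9, D = 1788.08.
Ed = (dD/dp)·(p/D) = (-116.459) × (21.9/1788.08) = -1.4263…

-1.43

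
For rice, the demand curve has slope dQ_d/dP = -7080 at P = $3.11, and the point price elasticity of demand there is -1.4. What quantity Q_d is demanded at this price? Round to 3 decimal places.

Ed = (dQ_d/dP)·(P/Q_d) ⇒ Q_d = (dQ_d/dP)·P/Ed = (-7080)·3.11/(-1.4) = 15727.71428…

15727.714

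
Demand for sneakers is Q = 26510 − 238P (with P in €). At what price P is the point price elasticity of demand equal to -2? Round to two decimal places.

74.26

Ed = −238P/(26510 − 238P). Set this equal to -2:
238P = 2·(26510 − 238P) ⇒ 238P(1 + 2) = 2·26510
P = 2·26510 / (238·3) = 74.2577…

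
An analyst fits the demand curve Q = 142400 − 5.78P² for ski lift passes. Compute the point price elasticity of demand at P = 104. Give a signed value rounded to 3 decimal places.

dQ/dP = −2·5.78·P = -1202.24. At P = 104, Q = 79883.52.
Ed = (dQ/dP)·(P/Q) = (-1202.24) × (104/79883.52) = -1.56519…

-1.565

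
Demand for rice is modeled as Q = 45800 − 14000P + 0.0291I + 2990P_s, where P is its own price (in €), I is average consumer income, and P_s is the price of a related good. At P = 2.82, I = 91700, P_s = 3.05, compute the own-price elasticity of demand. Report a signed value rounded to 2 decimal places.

At the given values, Q = 45800 − 14000(2.82) + 0.0291(91700) + 2990(3.05) = 18107.97.
∂Q/∂P = −14000.
E = (-14000) × (2.82/18107.97) = -2.1802…

-2.18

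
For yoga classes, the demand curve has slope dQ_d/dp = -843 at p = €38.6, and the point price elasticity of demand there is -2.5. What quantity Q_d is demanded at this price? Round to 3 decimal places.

Ed = (dQ_d/dp)·(p/Q_d) ⇒ Q_d = (dQ_d/dp)·p/Ed = (-843)·38.6/(-2.5) = 13015.92

13015.920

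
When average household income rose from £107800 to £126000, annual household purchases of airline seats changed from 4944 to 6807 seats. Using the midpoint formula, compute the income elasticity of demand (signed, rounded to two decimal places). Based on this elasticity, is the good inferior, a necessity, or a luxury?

%ΔQ = (6807 − 4944)/[( 4944 + 6807)/2] = 1863/5875.5 = 0.317079…
%ΔIncome = (126000 − 107800)/[( 107800 + 126000)/2] = 18200/116900 = 0.155688…
E_income = (1863/5875.5) / (18200/116900) = 2.0366…
E_income > 1 ⇒ normal good, luxury.

2.04; luxury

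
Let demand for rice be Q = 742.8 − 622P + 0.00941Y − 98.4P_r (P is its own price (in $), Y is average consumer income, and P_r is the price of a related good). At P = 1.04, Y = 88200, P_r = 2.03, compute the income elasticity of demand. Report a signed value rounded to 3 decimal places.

At the given values, Q = 742.8 − 622(1.04) + 0.00941(88200) − 98.4(2.03) = 726.13.
∂Q/∂Y = 0.00941.
E = (0.00941) × (88200/726.13) = 1.14299…

1.143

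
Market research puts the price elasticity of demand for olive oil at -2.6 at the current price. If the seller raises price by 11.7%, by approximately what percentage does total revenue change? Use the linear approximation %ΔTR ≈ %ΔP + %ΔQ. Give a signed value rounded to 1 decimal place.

-18.7%

%ΔQ ≈ Ed × %ΔP = (-2.6) × (+11.7%) = -30.4200%
%ΔTR ≈ %ΔP + %ΔQ = (+11.7%) + (-30.4200%) = -18.7200%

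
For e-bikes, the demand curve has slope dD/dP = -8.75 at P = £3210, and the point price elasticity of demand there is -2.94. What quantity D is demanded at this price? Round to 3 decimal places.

9553.571

Ed = (dD/dP)·(P/D) ⇒ D = (dD/dP)·P/Ed = (-8.75)·3210/(-2.94) = 9553.57142…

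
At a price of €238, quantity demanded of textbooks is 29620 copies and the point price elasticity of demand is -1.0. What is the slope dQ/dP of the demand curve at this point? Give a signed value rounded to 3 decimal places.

-124.454

Ed = (dQ/dP)·(P/Q) ⇒ dQ/dP = Ed·Q/P = (-1.0)·29620/238 = -124.45378…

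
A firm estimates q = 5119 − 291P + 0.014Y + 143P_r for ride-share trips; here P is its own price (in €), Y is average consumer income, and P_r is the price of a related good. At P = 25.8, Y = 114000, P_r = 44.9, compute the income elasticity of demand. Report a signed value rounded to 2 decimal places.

0.28

At the given values, q = 5119 − 291(25.8) + 0.014(114000) + 143(44.9) = 5627.9.
∂q/∂Y = 0.014.
E = (0.014) × (114000/5627.9) = 0.2835…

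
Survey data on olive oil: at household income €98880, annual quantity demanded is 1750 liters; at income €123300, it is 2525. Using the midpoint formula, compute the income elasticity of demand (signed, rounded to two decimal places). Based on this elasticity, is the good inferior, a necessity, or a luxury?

%ΔQ = (2525 − 1750)/[( 1750 + 2525)/2] = 775/2137.5 = 0.362573…
%ΔIncome = (123300 − 98880)/[( 98880 + 123300)/2] = 24420/111090 = 0.219821…
E_income = (775/2137.5) / (24420/111090) = 1.6493…
E_income > 1 ⇒ normal good, luxury.

1.65; luxury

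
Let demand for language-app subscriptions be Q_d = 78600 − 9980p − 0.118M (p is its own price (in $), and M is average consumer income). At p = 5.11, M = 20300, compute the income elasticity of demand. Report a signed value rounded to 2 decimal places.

At the given values, Q_d = 78600 − 9980(5.11) − 0.118(20300) = 25206.8.
∂Q_d/∂M = -0.118.
E = (-0.118) × (20300/25206.8) = -0.0950…

-0.10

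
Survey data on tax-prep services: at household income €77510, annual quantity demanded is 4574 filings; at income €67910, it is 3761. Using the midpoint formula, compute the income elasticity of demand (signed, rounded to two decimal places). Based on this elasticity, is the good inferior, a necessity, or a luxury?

%ΔQ = (3761 − 4574)/[( 4574 + 3761)/2] = -813/4167.5 = -0.195080…
%ΔIncome = (67910 − 77510)/[( 77510 + 67910)/2] = -9600/72710 = -0.132031…
E_income = (-813/4167.5) / (-9600/72710) = 1.4775…
E_income > 1 ⇒ normal good, luxury.

1.48; luxury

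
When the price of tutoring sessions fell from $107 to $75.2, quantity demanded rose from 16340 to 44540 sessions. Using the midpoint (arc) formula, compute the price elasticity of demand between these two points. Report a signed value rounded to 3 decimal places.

-2.654

%ΔQ = (44540 − 16340) / [(16340 + 44540)/2] = 28200/30440 = 0.926412…
%ΔP = (75.2 − 107) / [(107 + 75.2)/2] = -31.8/91.1 = -0.349066…
Arc Ed = %ΔQ / %ΔP = (28200/30440) / (-31.8/91.1) = -2.65396…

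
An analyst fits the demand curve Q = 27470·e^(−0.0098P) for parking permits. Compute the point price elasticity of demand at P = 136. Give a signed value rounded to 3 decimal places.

-1.333

dQ/dP = −0.0098·Q = -70.9998. At P = 136, Q = 7244.88.
Ed = (dQ/dP)·(P/Q) = (-70.9998) × (136/7244.88) = -1.3328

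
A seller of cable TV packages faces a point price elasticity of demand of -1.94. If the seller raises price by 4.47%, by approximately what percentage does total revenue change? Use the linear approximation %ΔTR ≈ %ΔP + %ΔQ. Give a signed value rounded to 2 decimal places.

%ΔQ ≈ Ed × %ΔP = (-1.94) × (+4.47%) = -8.6718%
%ΔTR ≈ %ΔP + %ΔQ = (+4.47%) + (-8.6718%) = -4.2018%

-4.20%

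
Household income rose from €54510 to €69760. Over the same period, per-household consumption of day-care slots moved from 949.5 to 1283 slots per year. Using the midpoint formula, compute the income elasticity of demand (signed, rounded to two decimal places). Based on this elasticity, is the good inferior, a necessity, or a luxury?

1.22; luxury

%ΔQ = (1283 − 949.5)/[( 949.5 + 1283)/2] = 333.5/1116.25 = 0.298768…
%ΔIncome = (69760 − 54510)/[( 54510 + 69760)/2] = 15250/62135 = 0.245433…
E_income = (333.5/1116.25) / (15250/62135) = 1.2173…
E_income > 1 ⇒ normal good, luxury.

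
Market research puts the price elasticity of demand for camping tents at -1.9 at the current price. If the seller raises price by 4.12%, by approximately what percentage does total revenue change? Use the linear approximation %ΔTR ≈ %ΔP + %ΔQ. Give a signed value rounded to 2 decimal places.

%ΔQ ≈ Ed × %ΔP = (-1.9) × (+4.12%) = -7.8280%
%ΔTR ≈ %ΔP + %ΔQ = (+4.12%) + (-7.8280%) = -3.7080%

-3.71%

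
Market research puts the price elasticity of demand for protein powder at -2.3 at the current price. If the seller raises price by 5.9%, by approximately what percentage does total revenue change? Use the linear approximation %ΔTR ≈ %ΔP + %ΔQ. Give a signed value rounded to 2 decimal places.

%ΔQ ≈ Ed × %ΔP = (-2.3) × (+5.9%) = -13.5700%
%ΔTR ≈ %ΔP + %ΔQ = (+5.9%) + (-13.5700%) = -7.6700%

-7.67%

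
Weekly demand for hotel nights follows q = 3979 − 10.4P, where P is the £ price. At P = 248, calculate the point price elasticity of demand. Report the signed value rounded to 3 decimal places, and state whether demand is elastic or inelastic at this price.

dq/dP = −10.4. At P = 248, q = 3979 − 10.4(248) = 1399.8.
Ed = (dq/dP)·(P/q) = −10.4 × (248/1399.8) = -1.84254…
|Ed| = 1.843 > 1, so demand is elastic.

-1.843; elastic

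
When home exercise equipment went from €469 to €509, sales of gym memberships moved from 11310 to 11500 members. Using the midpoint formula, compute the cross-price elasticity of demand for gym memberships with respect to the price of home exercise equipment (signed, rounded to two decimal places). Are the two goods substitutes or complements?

%ΔQ_{gym memberships} = (11500 − 11310)/avg = 190/11405 = 0.016659…
%ΔP_{home exercise equipment} = (509 − 469)/avg = 40/489 = 0.081799…
E_cross = (190/11405) / (40/489) = 0.2036…
E_cross > 0 ⇒ the goods are substitutes.

0.20; substitutes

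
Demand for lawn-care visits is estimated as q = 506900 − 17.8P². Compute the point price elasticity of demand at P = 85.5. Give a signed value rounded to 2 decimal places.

-0.69

dq/dP = −2·17.8·P = -3043.8. At P = 85.5, q = 376777.55.
Ed = (dq/dP)·(P/q) = (-3043.8) × (85.5/376777.55) = -0.6907…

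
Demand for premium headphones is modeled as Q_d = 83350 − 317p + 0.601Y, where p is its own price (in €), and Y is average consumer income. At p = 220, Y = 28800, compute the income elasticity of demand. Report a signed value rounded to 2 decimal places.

At the given values, Q_d = 83350 − 317(220) + 0.601(28800) = 30918.8.
∂Q_d/∂Y = 0.601.
E = (0.601) × (28800/30918.8) = 0.5598…

0.56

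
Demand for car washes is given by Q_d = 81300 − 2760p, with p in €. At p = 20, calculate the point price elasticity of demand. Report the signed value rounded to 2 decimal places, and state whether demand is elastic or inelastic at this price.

-2.11; elastic

dQ_d/dp = −2760. At p = 20, Q_d = 81300 − 2760(20) = 26100.
Ed = (dQ_d/dp)·(p/Q_d) = −2760 × (20/26100) = -2.1149…
|Ed| = 2.11 > 1, so demand is elastic.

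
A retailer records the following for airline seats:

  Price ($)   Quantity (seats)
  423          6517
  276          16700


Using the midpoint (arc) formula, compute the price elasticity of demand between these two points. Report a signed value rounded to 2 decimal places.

-2.09

%ΔQ = (16700 − 6517) / [(6517 + 16700)/2] = 10183/11608.5 = 0.877202…
%ΔP = (276 − 423) / [(423 + 276)/2] = -147/349.5 = -0.420600…
Arc Ed = %ΔQ / %ΔP = (10183/11608.5) / (-147/349.5) = -2.0855…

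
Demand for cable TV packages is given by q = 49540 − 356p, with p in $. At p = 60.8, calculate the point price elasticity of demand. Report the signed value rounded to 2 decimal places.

-0.78

dq/dp = −356. At p = 60.8, q = 49540 − 356(60.8) = 27895.2.
Ed = (dq/dp)·(p/q) = −356 × (60.8/27895.2) = -0.7759…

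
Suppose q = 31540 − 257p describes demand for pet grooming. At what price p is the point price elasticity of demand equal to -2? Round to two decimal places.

81.82

Ed = −257p/(31540 − 257p). Set this equal to -2:
257p = 2·(31540 − 257p) ⇒ 257p(1 + 2) = 2·31540
p = 2·31540 / (257·3) = 81.8158…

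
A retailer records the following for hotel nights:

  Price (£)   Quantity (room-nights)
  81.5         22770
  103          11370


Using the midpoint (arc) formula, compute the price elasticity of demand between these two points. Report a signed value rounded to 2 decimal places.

%ΔQ = (11370 − 22770) / [(22770 + 11370)/2] = -11400/17070 = -0.667838…
%ΔP = (103 − 81.5) / [(81.5 + 103)/2] = 21.5/92.25 = 0.233062…
Arc Ed = %ΔQ / %ΔP = (-11400/17070) / (21.5/92.25) = -2.8654…

-2.87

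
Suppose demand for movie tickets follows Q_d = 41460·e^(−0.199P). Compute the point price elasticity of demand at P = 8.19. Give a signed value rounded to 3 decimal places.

dQ_d/dP = −0.199·Q_d = -1616.83. At P = 8.19, Q_d = 8124.78.
Ed = (dQ_d/dP)·(P/Q_d) = (-1616.83) × (8.19/8124.78) = -1.62981

-1.630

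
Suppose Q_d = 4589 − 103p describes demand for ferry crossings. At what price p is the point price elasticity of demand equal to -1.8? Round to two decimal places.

28.64

Ed = −103p/(4589 − 103p). Set this equal to -1.8:
103p = 1.8·(4589 − 103p) ⇒ 103p(1 + 1.8) = 1.8·4589
p = 1.8·4589 / (103·2.8) = 28.6414…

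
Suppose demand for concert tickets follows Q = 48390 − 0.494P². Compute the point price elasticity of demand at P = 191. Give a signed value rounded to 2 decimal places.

dQ/dP = −2·0.494·P = -188.708. At P = 191, Q = 30368.386.
Ed = (dQ/dP)·(P/Q) = (-188.708) × (191/30368.386) = -1.1868…

-1.19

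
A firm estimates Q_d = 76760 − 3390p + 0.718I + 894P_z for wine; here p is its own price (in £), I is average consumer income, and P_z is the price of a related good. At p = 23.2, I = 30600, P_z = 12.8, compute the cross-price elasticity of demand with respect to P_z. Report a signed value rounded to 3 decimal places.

At the given values, Q_d = 76760 − 3390(23.2) + 0.718(30600) + 894(12.8) = 31526.
∂Q_d/∂P_z = 894.
E = (894) × (12.8/31526) = 0.36297…

0.363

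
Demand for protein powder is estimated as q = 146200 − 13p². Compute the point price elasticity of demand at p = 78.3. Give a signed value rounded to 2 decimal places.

dq/dp = −2·13·p = -2035.8. At p = 78.3, q = 66498.43.
Ed = (dq/dp)·(p/q) = (-2035.8) × (78.3/66498.43) = -2.3970…

-2.40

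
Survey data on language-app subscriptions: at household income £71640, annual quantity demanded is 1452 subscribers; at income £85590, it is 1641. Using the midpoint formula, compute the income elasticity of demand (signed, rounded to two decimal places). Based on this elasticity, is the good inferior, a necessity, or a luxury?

0.69; necessity

%ΔQ = (1641 − 1452)/[( 1452 + 1641)/2] = 189/1546.5 = 0.122211…
%ΔIncome = (85590 − 71640)/[( 71640 + 85590)/2] = 13950/78615 = 0.177447…
E_income = (189/1546.5) / (13950/78615) = 0.6887…
0 < E_income < 1 ⇒ normal good, necessity.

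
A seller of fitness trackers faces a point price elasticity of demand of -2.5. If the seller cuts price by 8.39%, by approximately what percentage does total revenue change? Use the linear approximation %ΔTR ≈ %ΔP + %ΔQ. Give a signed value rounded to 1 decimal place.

%ΔQ ≈ Ed × %ΔP = (-2.5) × (-8.39%) = +20.9750%
%ΔTR ≈ %ΔP + %ΔQ = (-8.39%) + (+20.9750%) = +12.5850%

+12.6%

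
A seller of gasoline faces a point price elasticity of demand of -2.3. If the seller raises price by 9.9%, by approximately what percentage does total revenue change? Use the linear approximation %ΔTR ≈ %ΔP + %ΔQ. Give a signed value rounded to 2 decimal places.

%ΔQ ≈ Ed × %ΔP = (-2.3) × (+9.9%) = -22.7700%
%ΔTR ≈ %ΔP + %ΔQ = (+9.9%) + (-22.7700%) = -12.8700%

-12.87%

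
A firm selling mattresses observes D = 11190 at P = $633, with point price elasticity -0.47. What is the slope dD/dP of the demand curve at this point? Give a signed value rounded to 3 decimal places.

Ed = (dD/dP)·(P/D) ⇒ dD/dP = Ed·D/P = (-0.47)·11190/633 = -8.30853…

-8.309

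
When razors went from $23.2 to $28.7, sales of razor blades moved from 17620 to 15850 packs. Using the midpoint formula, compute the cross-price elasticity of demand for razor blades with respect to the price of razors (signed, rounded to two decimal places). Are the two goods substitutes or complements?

%ΔQ_{razor blades} = (15850 − 17620)/avg = -1770/16735 = -0.105766…
%ΔP_{razors} = (28.7 − 23.2)/avg = 5.5/25.95 = 0.211946…
E_cross = (-1770/16735) / (5.5/25.95) = -0.4990…
E_cross < 0 ⇒ the goods are complements.

-0.50; complements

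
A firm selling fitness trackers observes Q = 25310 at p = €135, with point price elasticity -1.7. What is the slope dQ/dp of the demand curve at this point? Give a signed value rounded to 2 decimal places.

Ed = (dQ/dp)·(p/Q) ⇒ dQ/dp = Ed·Q/p = (-1.7)·25310/135 = -318.7185…

-318.72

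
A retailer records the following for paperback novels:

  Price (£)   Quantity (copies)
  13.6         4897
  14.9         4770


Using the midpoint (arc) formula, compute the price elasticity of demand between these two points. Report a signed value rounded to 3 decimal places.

-0.288

%ΔQ = (4770 − 4897) / [(4897 + 4770)/2] = -127/4833.5 = -0.026274…
%ΔP = (14.9 − 13.6) / [(13.6 + 14.9)/2] = 1.3/14.25 = 0.091228…
Arc Ed = %ΔQ / %ΔP = (-127/4833.5) / (1.3/14.25) = -0.28801…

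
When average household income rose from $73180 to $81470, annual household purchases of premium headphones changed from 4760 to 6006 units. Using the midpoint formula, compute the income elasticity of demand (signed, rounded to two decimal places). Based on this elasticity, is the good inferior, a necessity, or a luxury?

%ΔQ = (6006 − 4760)/[( 4760 + 6006)/2] = 1246/5383 = 0.231469…
%ΔIncome = (81470 − 73180)/[( 73180 + 81470)/2] = 8290/77325 = 0.107209…
E_income = (1246/5383) / (8290/77325) = 2.1590…
E_income > 1 ⇒ normal good, luxury.

2.16; luxury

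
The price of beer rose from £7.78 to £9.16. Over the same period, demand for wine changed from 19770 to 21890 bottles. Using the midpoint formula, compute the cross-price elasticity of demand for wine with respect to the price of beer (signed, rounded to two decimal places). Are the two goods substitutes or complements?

%ΔQ_{wine} = (21890 − 19770)/avg = 2120/20830 = 0.101776…
%ΔP_{beer} = (9.16 − 7.78)/avg = 1.38/8.47 = 0.162927…
E_cross = (2120/20830) / (1.38/8.47) = 0.6246…
E_cross > 0 ⇒ the goods are substitutes.

0.62; substitutes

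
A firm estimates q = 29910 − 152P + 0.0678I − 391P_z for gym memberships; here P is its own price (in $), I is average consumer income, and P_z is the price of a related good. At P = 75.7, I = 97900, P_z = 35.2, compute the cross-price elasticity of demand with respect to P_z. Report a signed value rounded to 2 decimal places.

-1.22

At the given values, q = 29910 − 152(75.7) + 0.0678(97900) − 391(35.2) = 11278.02.
∂q/∂P_z = -391.
E = (-391) × (35.2/11278.02) = -1.2203…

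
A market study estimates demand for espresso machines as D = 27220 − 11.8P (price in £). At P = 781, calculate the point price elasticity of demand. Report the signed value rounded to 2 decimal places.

dD/dP = −11.8. At P = 781, D = 27220 − 11.8(781) = 18004.2.
Ed = (dD/dP)·(P/D) = −11.8 × (781/18004.2) = -0.5118…

-0.51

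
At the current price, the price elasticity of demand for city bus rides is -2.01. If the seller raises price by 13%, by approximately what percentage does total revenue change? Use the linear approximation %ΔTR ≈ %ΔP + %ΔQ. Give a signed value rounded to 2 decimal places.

%ΔQ ≈ Ed × %ΔP = (-2.01) × (+13%) = -26.1300%
%ΔTR ≈ %ΔP + %ΔQ = (+13%) + (-26.1300%) = -13.1300%

-13.13%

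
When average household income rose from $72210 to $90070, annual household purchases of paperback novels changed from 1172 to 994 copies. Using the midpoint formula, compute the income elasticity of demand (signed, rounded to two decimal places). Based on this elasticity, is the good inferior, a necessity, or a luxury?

-0.75; inferior

%ΔQ = (994 − 1172)/[( 1172 + 994)/2] = -178/1083 = -0.164358…
%ΔIncome = (90070 − 72210)/[( 72210 + 90070)/2] = 17860/81140 = 0.220113…
E_income = (-178/1083) / (17860/81140) = -0.7466…
E_income < 0 ⇒ inferior good.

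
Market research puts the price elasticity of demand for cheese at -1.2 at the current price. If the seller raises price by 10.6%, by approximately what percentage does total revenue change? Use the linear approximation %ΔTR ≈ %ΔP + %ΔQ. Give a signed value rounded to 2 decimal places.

-2.12%

%ΔQ ≈ Ed × %ΔP = (-1.2) × (+10.6%) = -12.7200%
%ΔTR ≈ %ΔP + %ΔQ = (+10.6%) + (-12.7200%) = -2.1200%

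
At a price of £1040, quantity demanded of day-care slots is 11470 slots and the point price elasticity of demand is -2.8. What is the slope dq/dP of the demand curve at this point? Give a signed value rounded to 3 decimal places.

Ed = (dq/dP)·(P/q) ⇒ dq/dP = Ed·q/P = (-2.8)·11470/1040 = -30.88076…

-30.881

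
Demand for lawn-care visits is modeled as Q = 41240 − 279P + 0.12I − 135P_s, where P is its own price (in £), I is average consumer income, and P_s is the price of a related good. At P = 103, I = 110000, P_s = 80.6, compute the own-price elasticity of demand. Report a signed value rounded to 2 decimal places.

At the given values, Q = 41240 − 279(103) + 0.12(110000) − 135(80.6) = 14822.
∂Q/∂P = −279.
E = (-279) × (103/14822) = -1.9388…

-1.94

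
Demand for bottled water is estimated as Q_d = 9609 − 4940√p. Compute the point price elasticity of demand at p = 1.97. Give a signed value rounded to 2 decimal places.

dQ_d/dp = −4940/(2√p) = -1759.8. At p = 1.97, Q_d = 2675.38.
Ed = (dQ_d/dp)·(p/Q_d) = (-1759.8) × (1.97/2675.38) = -1.2958…

-1.30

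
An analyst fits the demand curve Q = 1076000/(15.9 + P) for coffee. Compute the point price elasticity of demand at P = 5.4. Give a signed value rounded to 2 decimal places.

dQ/dP = −1076000/(15.9 + P)² = -2371.66. At P = 5.4, Q = 50516.4.
Ed = (dQ/dP)·(P/Q) = (-2371.66) × (5.4/50516.4) = -0.2535…

-0.25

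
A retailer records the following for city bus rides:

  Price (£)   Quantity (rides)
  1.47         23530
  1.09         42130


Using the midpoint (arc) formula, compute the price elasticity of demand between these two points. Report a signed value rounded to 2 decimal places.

%ΔQ = (42130 − 23530) / [(23530 + 42130)/2] = 18600/32830 = 0.566554…
%ΔP = (1.09 − 1.47) / [(1.47 + 1.09)/2] = -0.38/1.28 = -0.296875
Arc Ed = %ΔQ / %ΔP = (18600/32830) / (-0.38/1.28) = -1.9083…

-1.91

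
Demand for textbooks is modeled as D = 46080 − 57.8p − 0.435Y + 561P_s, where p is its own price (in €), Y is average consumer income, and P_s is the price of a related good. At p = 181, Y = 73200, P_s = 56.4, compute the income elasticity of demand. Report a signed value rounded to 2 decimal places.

At the given values, D = 46080 − 57.8(181) − 0.435(73200) + 561(56.4) = 35416.6.
∂D/∂Y = -0.435.
E = (-0.435) × (73200/35416.6) = -0.8990…

-0.90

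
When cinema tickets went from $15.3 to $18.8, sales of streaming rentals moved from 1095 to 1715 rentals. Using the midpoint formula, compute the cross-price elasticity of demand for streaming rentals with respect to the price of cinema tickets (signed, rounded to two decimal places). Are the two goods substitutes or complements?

2.15; substitutes

%ΔQ_{streaming rentals} = (1715 − 1095)/avg = 620/1405 = 0.441281…
%ΔP_{cinema tickets} = (18.8 − 15.3)/avg = 3.5/17.05 = 0.205278…
E_cross = (620/1405) / (3.5/17.05) = 2.1496…
E_cross > 0 ⇒ the goods are substitutes.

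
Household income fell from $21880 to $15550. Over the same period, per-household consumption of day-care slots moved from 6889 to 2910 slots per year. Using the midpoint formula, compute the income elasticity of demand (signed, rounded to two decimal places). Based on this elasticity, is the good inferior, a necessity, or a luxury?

2.40; luxury

%ΔQ = (2910 − 6889)/[( 6889 + 2910)/2] = -3979/4899.5 = -0.812123…
%ΔIncome = (15550 − 21880)/[( 21880 + 15550)/2] = -6330/18715 = -0.338231…
E_income = (-3979/4899.5) / (-6330/18715) = 2.4010…
E_income > 1 ⇒ normal good, luxury.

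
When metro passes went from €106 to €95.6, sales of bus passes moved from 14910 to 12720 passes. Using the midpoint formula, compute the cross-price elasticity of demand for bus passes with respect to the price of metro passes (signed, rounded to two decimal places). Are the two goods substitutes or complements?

1.54; substitutes

%ΔQ_{bus passes} = (12720 − 14910)/avg = -2190/13815 = -0.158523…
%ΔP_{metro passes} = (95.6 − 106)/avg = -10.4/100.8 = -0.103174…
E_cross = (-2190/13815) / (-10.4/100.8) = 1.5364…
E_cross > 0 ⇒ the goods are substitutes.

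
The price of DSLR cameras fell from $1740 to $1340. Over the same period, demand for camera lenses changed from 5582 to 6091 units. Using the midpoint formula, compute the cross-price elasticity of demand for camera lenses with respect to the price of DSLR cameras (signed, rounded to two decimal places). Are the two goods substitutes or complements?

-0.34; complements

%ΔQ_{camera lenses} = (6091 − 5582)/avg = 509/5836.5 = 0.087209…
%ΔP_{DSLR cameras} = (1340 − 1740)/avg = -400/1540 = -0.259740…
E_cross = (509/5836.5) / (-400/1540) = -0.3357…
E_cross < 0 ⇒ the goods are complements.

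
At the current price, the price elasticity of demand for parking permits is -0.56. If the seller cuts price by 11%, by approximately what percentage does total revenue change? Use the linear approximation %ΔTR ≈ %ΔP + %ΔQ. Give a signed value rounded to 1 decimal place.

%ΔQ ≈ Ed × %ΔP = (-0.56) × (-11%) = +6.1600%
%ΔTR ≈ %ΔP + %ΔQ = (-11%) + (+6.1600%) = -4.8400%

-4.8%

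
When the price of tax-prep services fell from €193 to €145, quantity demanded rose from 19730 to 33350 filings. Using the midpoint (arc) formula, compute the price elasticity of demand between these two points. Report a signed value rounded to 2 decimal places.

-1.81

%ΔQ = (33350 − 19730) / [(19730 + 33350)/2] = 13620/26540 = 0.513187…
%ΔP = (145 − 193) / [(193 + 145)/2] = -48/169 = -0.284023…
Arc Ed = %ΔQ / %ΔP = (13620/26540) / (-48/169) = -1.8068…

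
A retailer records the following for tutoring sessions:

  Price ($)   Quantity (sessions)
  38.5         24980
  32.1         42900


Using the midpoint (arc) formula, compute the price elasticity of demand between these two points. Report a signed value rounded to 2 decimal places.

%ΔQ = (42900 − 24980) / [(24980 + 42900)/2] = 17920/33940 = 0.527990…
%ΔP = (32.1 − 38.5) / [(38.5 + 32.1)/2] = -6.4/35.3 = -0.181303…
Arc Ed = %ΔQ / %ΔP = (17920/33940) / (-6.4/35.3) = -2.9121…

-2.91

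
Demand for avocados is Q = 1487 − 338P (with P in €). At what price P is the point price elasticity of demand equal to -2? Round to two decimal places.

Ed = −338P/(1487 − 338P). Set this equal to -2:
338P = 2·(1487 − 338P) ⇒ 338P(1 + 2) = 2·1487
P = 2·1487 / (338·3) = 2.9329…

2.93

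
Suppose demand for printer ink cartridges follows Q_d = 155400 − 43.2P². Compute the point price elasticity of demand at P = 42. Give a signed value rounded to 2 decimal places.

-1.92

dQ_d/dP = −2·43.2·P = -3628.8. At P = 42, Q_d = 79195.2.
Ed = (dQ_d/dP)·(P/Q_d) = (-3628.8) × (42/79195.2) = -1.9244…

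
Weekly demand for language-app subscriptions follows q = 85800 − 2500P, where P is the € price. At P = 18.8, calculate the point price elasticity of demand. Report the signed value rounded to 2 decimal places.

-1.21

dq/dP = −2500. At P = 18.8, q = 85800 − 2500(18.8) = 38800.
Ed = (dq/dP)·(P/q) = −2500 × (18.8/38800) = -1.2113…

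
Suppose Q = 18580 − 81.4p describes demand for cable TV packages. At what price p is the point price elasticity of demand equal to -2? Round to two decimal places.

152.17

Ed = −81.4p/(18580 − 81.4p). Set this equal to -2:
81.4p = 2·(18580 − 81.4p) ⇒ 81.4p(1 + 2) = 2·18580
p = 2·18580 / (81.4·3) = 152.1703…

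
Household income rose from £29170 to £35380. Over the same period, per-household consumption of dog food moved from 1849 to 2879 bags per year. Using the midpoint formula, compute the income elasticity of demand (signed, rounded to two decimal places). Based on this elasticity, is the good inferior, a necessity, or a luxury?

%ΔQ = (2879 − 1849)/[( 1849 + 2879)/2] = 1030/2364 = 0.435702…
%ΔIncome = (35380 − 29170)/[( 29170 + 35380)/2] = 6210/32275 = 0.192408…
E_income = (1030/2364) / (6210/32275) = 2.2644…
E_income > 1 ⇒ normal good, luxury.

2.26; luxury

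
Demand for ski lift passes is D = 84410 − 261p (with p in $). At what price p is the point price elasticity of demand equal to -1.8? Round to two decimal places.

Ed = −261p/(84410 − 261p). Set this equal to -1.8:
261p = 1.8·(84410 − 261p) ⇒ 261p(1 + 1.8) = 1.8·84410
p = 1.8·84410 / (261·2.8) = 207.9064…

207.91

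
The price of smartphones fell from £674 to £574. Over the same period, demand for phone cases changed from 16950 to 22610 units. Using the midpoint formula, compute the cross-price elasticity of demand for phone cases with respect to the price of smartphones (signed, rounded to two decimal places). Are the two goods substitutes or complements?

-1.79; complements

%ΔQ_{phone cases} = (22610 − 16950)/avg = 5660/19780 = 0.286147…
%ΔP_{smartphones} = (574 − 674)/avg = -100/624 = -0.160256…
E_cross = (5660/19780) / (-100/624) = -1.7855…
E_cross < 0 ⇒ the goods are complements.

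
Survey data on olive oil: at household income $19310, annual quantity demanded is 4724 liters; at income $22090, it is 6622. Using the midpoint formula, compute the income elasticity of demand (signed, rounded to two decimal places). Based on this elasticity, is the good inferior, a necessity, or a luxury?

%ΔQ = (6622 − 4724)/[( 4724 + 6622)/2] = 1898/5673 = 0.334567…
%ΔIncome = (22090 − 19310)/[( 19310 + 22090)/2] = 2780/20700 = 0.134299…
E_income = (1898/5673) / (2780/20700) = 2.4912…
E_income > 1 ⇒ normal good, luxury.

2.49; luxury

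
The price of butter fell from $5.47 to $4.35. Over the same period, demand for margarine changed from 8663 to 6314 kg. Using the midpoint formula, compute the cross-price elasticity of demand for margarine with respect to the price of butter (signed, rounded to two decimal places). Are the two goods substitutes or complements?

%ΔQ_{margarine} = (6314 − 8663)/avg = -2349/7488.5 = -0.313680…
%ΔP_{butter} = (4.35 − 5.47)/avg = -1.12/4.91 = -0.228105…
E_cross = (-2349/7488.5) / (-1.12/4.91) = 1.3751…
E_cross > 0 ⇒ the goods are substitutes.

1.38; substitutes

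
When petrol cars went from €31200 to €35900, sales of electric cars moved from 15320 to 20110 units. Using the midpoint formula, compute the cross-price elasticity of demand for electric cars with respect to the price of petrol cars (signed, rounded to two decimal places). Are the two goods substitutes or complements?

%ΔQ_{electric cars} = (20110 − 15320)/avg = 4790/17715 = 0.270392…
%ΔP_{petrol cars} = (35900 − 31200)/avg = 4700/33550 = 0.140089…
E_cross = (4790/17715) / (4700/33550) = 1.9301…
E_cross > 0 ⇒ the goods are substitutes.

1.93; substitutes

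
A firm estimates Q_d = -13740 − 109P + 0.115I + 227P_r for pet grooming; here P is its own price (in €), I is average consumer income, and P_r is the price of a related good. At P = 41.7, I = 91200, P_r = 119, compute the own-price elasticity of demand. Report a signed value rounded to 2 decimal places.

-0.24

At the given values, Q_d = -13740 − 109(41.7) + 0.115(91200) + 227(119) = 19215.7.
∂Q_d/∂P = −109.
E = (-109) × (41.7/19215.7) = -0.2365…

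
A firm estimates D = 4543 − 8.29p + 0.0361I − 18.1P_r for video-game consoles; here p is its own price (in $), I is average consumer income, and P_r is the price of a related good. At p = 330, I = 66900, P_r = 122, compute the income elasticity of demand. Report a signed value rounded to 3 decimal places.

At the given values, D = 4543 − 8.29(330) + 0.0361(66900) − 18.1(122) = 2014.19.
∂D/∂I = 0.0361.
E = (0.0361) × (66900/2014.19) = 1.19903…

1.199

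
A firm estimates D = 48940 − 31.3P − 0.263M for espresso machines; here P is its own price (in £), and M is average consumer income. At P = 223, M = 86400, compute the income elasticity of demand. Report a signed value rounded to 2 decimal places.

-1.18

At the given values, D = 48940 − 31.3(223) − 0.263(86400) = 19236.9.
∂D/∂M = -0.263.
E = (-0.263) × (86400/19236.9) = -1.1812…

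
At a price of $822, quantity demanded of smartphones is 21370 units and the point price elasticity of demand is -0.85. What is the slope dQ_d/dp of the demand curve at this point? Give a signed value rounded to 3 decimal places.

-22.098

Ed = (dQ_d/dp)·(p/Q_d) ⇒ dQ_d/dp = Ed·Q_d/p = (-0.85)·21370/822 = -22.09793…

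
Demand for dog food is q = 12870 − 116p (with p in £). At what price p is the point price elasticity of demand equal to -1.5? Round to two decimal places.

66.57

Ed = −116p/(12870 − 116p). Set this equal to -1.5:
116p = 1.5·(12870 − 116p) ⇒ 116p(1 + 1.5) = 1.5·12870
p = 1.5·12870 / (116·2.5) = 66.5689…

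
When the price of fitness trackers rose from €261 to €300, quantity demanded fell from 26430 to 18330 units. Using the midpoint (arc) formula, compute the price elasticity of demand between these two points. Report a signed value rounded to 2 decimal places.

%ΔQ = (18330 − 26430) / [(26430 + 18330)/2] = -8100/22380 = -0.361930…
%ΔP = (300 − 261) / [(261 + 300)/2] = 39/280.5 = 0.139037…
Arc Ed = %ΔQ / %ΔP = (-8100/22380) / (39/280.5) = -2.6031…

-2.60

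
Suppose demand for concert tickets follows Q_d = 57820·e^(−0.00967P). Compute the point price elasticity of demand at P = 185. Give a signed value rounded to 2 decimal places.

-1.79

dQ_d/dP = −0.00967·Q_d = -93.4487. At P = 185, Q_d = 9663.78.
Ed = (dQ_d/dP)·(P/Q_d) = (-93.4487) × (185/9663.78) = -1.7889…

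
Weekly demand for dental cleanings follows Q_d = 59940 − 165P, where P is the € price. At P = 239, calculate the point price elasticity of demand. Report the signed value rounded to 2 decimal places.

dQ_d/dP = −165. At P = 239, Q_d = 59940 − 165(239) = 20505.
Ed = (dQ_d/dP)·(P/Q_d) = −165 × (239/20505) = -1.9231…

-1.92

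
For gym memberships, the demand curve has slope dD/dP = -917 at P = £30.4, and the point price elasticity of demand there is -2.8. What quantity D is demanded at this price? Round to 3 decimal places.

9956.000

Ed = (dD/dP)·(P/D) ⇒ D = (dD/dP)·P/Ed = (-917)·30.4/(-2.8) = 9956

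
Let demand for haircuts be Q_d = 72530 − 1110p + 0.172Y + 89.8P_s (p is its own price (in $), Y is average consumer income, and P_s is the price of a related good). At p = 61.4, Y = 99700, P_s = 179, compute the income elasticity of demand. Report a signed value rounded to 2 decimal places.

At the given values, Q_d = 72530 − 1110(61.4) + 0.172(99700) + 89.8(179) = 37598.6.
∂Q_d/∂Y = 0.172.
E = (0.172) × (99700/37598.6) = 0.4560…

0.46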